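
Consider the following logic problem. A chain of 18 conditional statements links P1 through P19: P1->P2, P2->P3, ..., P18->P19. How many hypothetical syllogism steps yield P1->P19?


With 18 implications in a chain connecting 19 propositions:
P1->P2, P2->P3, ..., P18->P19
Steps needed = (number of implications) - 1 = 18 - 1 = 17

17


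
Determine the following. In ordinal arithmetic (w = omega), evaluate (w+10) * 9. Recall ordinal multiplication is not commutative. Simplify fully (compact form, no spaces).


Compute (w+10) * 9.
Ordinal * is associative and left-distributive over +, but NOT commutative; for finite n>1, n*w = w but w*n stays w*n.
(w+10) * 9 = (w+10) repeated 9 times. Each intermediate +10 is absorbed by the following w; only the last survives: w*9+10.
Result = w*9+10

w*9+10


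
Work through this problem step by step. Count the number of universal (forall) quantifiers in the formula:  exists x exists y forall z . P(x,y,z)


Quantifier prefix: exists x exists y forall z
Mark each quantifier type:
  E E U
Universal count = 1, Existential count = 2
Asked for universal (forall) quantifiers: 1

1


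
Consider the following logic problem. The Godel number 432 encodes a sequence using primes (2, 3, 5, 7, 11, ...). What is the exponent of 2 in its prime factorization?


Factorize 432 by dividing by 2 repeatedly.
Division steps: 2 divides 432 exactly 4 time(s).
Exponent of 2 = 4

4


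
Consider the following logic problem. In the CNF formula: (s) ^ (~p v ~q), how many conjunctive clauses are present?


A CNF formula is a conjunction of clauses.
Clauses are separated by ^.
Counting the conjuncts: 2 clauses.

2


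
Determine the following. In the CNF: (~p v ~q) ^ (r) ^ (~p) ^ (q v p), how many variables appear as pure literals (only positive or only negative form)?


Check each variable for pure literal status:
p: mixed (not pure)
q: mixed (not pure)
r: pure positive
Pure literal count = 1

1


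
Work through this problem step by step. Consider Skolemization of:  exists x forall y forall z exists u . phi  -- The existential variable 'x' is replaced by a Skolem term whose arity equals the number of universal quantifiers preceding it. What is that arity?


Quantifier prefix: exists x forall y forall z exists u
'x' is existentially quantified at position 1.
No universal quantifiers precede it.
Skolem function arity = 0 (a Skolem constant)

0


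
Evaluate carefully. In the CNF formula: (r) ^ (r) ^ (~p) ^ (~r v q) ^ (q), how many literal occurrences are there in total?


Counting literals in each clause:
Clause 1: 1 literal(s)
Clause 2: 1 literal(s)
Clause 3: 1 literal(s)
Clause 4: 2 literal(s)
Clause 5: 1 literal(s)
Total = 6

6


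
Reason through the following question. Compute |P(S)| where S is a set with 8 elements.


The power set of a set with n elements has 2^n elements.
|P(S)| = 2^8 = 256

256


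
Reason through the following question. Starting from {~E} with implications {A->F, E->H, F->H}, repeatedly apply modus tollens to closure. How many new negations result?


Initial negated facts: {~E}
Apply modus tollens to closure:
  (no implication fires)
Final negated: {~E}
New negations: {(none)}
Count = 0

0


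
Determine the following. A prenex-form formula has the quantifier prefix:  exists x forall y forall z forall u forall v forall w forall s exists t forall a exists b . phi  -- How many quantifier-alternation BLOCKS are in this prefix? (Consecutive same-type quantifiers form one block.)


Quantifier-type sequence: E A A A A A A E A E  (A=forall, E=exists)
Group into maximal same-type runs:
  Ex1 | Ax6 | Ex1 | Ax1 | Ex1
Number of blocks = 5

5


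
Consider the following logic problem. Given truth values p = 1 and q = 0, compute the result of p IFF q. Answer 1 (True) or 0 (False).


p = 1, q = 0
Operation: p IFF q
Evaluate: 1 IFF 0 = 0

0


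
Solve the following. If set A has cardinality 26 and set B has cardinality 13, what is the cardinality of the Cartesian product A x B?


The Cartesian product A x B contains all ordered pairs (a, b).
|A x B| = |A| * |B| = 26 * 13 = 338

338


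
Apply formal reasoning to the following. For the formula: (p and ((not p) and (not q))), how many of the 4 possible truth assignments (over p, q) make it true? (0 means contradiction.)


Check all 4 assignments:
p=0, q=0: 0
p=0, q=1: 0
p=1, q=0: 0
p=1, q=1: 0
Count of True = 0

0


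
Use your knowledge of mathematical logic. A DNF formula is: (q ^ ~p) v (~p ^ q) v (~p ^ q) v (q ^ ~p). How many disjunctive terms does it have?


A DNF formula is a disjunction of terms (conjunctions).
Terms are separated by v.
Counting the disjuncts: 4 terms.

4


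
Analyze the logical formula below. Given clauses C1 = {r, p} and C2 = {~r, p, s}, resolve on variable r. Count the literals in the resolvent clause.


Remove r from C1 and ~r from C2.
C1 remainder: {p}
C2 remainder: {p, s}
Union (resolvent): {p, s}
Resolvent has 2 literal(s).

2


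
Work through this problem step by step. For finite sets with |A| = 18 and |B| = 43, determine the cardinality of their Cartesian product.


The Cartesian product A x B contains all ordered pairs (a, b).
|A x B| = |A| * |B| = 18 * 43 = 774

774


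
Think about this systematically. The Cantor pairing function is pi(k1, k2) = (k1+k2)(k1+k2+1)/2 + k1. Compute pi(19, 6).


k1 + k2 = 25
(k1+k2)(k1+k2+1)/2 = 25 * 26 / 2 = 325
pi = 325 + 19 = 344

344


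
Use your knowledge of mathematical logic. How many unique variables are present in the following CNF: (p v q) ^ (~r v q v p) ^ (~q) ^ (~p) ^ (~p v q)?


Identify each variable that appears in the formula.
Variables found: p, q, r
Count = 3

3


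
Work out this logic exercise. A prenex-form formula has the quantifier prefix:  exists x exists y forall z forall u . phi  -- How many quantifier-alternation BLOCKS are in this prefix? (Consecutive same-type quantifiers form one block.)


Quantifier-type sequence: E E A A  (A=forall, E=exists)
Group into maximal same-type runs:
  Ex2 | Ax2
Number of blocks = 2

2


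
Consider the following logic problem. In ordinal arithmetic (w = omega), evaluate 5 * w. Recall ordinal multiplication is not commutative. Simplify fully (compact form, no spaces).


Compute 5 * w.
Ordinal * is associative and left-distributive over +, but NOT commutative; for finite n>1, n*w = w but w*n stays w*n.
For finite n>0, n * w = sup{n*k : k<w} = w. So 5 * w = w.
Result = w

w


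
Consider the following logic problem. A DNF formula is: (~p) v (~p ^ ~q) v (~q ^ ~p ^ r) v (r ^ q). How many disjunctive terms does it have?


A DNF formula is a disjunction of terms (conjunctions).
Terms are separated by v.
Counting the disjuncts: 4 terms.

4


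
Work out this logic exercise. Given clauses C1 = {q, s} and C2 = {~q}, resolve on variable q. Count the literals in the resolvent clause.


Remove q from C1 and ~q from C2.
C1 remainder: {s}
C2 remainder: {}
Union (resolvent): {s}
Resolvent has 1 literal(s).

1


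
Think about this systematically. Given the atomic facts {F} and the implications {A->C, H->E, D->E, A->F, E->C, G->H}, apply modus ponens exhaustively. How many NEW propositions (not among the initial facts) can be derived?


Initial facts: {F}
Apply modus ponens to closure:
  (no implication fires)
Final known: {F}
New propositions: {(none)}
Count = 0

0


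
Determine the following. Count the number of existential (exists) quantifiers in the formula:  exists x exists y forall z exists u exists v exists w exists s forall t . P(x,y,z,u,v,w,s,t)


Quantifier prefix: exists x exists y forall z exists u exists v exists w exists s forall t
Mark each quantifier type:
  E E U E E E E U
Universal count = 2, Existential count = 6
Asked for existential (exists) quantifiers: 6

6


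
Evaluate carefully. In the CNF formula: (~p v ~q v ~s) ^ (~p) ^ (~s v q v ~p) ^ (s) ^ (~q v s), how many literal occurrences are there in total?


Counting literals in each clause:
Clause 1: 3 literal(s)
Clause 2: 1 literal(s)
Clause 3: 3 literal(s)
Clause 4: 1 literal(s)
Clause 5: 2 literal(s)
Total = 10

10


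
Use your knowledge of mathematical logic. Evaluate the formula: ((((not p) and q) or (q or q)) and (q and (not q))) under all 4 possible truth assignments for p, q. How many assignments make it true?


Check all 4 assignments:
p=0, q=0: 0
p=0, q=1: 0
p=1, q=0: 0
p=1, q=1: 0
Count of True = 0

0


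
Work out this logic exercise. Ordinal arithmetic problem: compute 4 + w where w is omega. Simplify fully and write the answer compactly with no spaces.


Compute 4 + w.
Ordinal + is associative but NOT commutative; for finite n>0, n + w = w but w + n stays w+n.
Any finite left addend is absorbed by w on the right: 4 + w = w.
Result = w

w


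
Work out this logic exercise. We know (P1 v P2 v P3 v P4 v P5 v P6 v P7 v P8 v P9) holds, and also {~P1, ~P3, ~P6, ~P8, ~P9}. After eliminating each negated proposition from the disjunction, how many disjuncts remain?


Original disjuncts (9): P1, P2, P3, P4, P5, P6, P7, P8, P9
Negated (eliminate): ~P1, ~P3, ~P6, ~P8, ~P9
Remaining disjuncts: P2, P4, P5, P7
Count = 9 - 5 = 4

4


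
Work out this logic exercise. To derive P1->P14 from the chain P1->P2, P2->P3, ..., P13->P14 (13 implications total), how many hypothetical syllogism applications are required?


With 13 implications in a chain connecting 14 propositions:
P1->P2, P2->P3, ..., P13->P14
Steps needed = (number of implications) - 1 = 13 - 1 = 12

12


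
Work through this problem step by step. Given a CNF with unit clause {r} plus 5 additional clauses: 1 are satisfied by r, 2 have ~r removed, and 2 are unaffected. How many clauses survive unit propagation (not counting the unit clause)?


Satisfied (removed): 1
Shortened (remain): 2
Unchanged (remain): 2
Remaining = 2 + 2 = 4

4


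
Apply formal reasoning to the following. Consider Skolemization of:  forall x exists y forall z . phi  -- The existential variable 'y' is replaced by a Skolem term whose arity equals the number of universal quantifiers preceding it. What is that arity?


Quantifier prefix: forall x exists y forall z
'y' is existentially quantified at position 2.
Universal variables preceding it: x
Skolem function arity = 1

1


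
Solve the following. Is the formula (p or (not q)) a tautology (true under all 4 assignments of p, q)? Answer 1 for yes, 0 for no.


Check all 4 assignments:
p=0, q=0: 1
p=0, q=1: 0
p=1, q=0: 1
p=1, q=1: 1
Satisfying count = 3/4.
Tautology iff count = 4: no.

0


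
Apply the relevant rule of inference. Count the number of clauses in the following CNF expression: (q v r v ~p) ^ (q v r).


A CNF formula is a conjunction of clauses.
Clauses are separated by ^.
Counting the conjuncts: 2 clauses.

2


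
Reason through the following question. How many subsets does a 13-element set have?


The power set of a set with n elements has 2^n elements.
|P(S)| = 2^13 = 8192

8192


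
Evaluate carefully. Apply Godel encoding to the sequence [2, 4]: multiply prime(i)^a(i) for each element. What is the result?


Encode each element as an exponent of the corresponding prime:
  2^2 = 4
  3^4 = 81
Product = 4 * 81 = 324

324


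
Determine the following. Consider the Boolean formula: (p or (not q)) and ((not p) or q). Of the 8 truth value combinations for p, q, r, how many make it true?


Evaluate all 8 assignments for p, q, r:
p=0, q=0, r=0: 1
p=0, q=0, r=1: 1
p=0, q=1, r=0: 0
p=0, q=1, r=1: 0
p=1, q=0, r=0: 0
p=1, q=0, r=1: 0
p=1, q=1, r=0: 1
p=1, q=1, r=1: 1
Satisfying count = 4

4


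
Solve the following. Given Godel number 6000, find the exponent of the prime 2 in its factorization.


Factorize 6000 by dividing by 2 repeatedly.
Division steps: 2 divides 6000 exactly 4 time(s).
Exponent of 2 = 4

4


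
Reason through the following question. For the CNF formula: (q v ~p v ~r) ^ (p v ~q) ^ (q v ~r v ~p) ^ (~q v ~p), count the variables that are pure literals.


Check each variable for pure literal status:
p: mixed (not pure)
q: mixed (not pure)
r: pure negative
Pure literal count = 1

1


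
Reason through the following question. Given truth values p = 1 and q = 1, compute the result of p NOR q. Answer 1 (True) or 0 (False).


p = 1, q = 1
Operation: p NOR q
Evaluate: 1 NOR 1 = 0

0


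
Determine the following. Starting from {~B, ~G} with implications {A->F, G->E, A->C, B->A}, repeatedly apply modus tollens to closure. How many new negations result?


Initial negated facts: {~B, ~G}
Apply modus tollens to closure:
  (no implication fires)
Final negated: {~B, ~G}
New negations: {(none)}
Count = 0

0


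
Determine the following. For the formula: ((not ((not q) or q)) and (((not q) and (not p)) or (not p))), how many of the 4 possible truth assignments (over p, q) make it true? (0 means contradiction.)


Check all 4 assignments:
p=0, q=0: 0
p=0, q=1: 0
p=1, q=0: 0
p=1, q=1: 0
Count of True = 0

0


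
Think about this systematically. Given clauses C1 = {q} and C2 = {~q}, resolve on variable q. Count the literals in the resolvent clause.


Remove q from C1 and ~q from C2.
C1 remainder: {}
C2 remainder: {}
Union (resolvent): {} (empty clause)
Resolvent has 0 literal(s).

0


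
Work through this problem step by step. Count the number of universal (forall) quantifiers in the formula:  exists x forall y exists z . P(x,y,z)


Quantifier prefix: exists x forall y exists z
Mark each quantifier type:
  E U E
Universal count = 1, Existential count = 2
Asked for universal (forall) quantifiers: 1

1


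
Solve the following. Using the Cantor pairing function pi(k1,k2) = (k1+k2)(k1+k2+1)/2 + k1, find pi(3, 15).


k1 + k2 = 18
(k1+k2)(k1+k2+1)/2 = 18 * 19 / 2 = 171
pi = 171 + 3 = 174

174


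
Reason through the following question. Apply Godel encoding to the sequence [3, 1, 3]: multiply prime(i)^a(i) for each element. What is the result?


Encode each element as an exponent of the corresponding prime:
  2^3 = 8
  3^1 = 3
  5^3 = 125
Product = 8 * 3 * 125 = 3000

3000


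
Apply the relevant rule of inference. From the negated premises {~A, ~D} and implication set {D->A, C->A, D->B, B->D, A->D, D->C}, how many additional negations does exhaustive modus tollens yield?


Initial negated facts: {~A, ~D}
Apply modus tollens to closure:
  ~A and C->A  =>  ~C
  ~D and B->D  =>  ~B
Final negated: {~A, ~B, ~C, ~D}
New negations: {~B, ~C}
Count = 2

2


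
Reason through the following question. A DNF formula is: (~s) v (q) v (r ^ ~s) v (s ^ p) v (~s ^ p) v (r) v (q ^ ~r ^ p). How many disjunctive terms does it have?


A DNF formula is a disjunction of terms (conjunctions).
Terms are separated by v.
Counting the disjuncts: 7 terms.

7


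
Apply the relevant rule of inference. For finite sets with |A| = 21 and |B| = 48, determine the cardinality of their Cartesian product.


The Cartesian product A x B contains all ordered pairs (a, b).
|A x B| = |A| * |B| = 21 * 48 = 1008

1008


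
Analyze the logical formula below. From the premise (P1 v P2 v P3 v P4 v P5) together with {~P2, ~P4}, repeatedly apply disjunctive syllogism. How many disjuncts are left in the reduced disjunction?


Original disjuncts (5): P1, P2, P3, P4, P5
Negated (eliminate): ~P2, ~P4
Remaining disjuncts: P1, P3, P5
Count = 5 - 2 = 3

3


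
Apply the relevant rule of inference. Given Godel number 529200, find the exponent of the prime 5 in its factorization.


Factorize 529200 by dividing by 5 repeatedly.
Division steps: 5 divides 529200 exactly 2 time(s).
Exponent of 5 = 2

2


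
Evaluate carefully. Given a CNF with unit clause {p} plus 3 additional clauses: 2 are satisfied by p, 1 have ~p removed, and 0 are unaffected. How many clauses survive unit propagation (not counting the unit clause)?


Satisfied (removed): 2
Shortened (remain): 1
Unchanged (remain): 0
Remaining = 1 + 0 = 1

1


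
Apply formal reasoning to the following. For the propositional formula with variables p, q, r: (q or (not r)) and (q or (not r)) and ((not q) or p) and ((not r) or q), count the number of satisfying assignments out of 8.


Evaluate all 8 assignments for p, q, r:
p=0, q=0, r=0: 1
p=0, q=0, r=1: 0
p=0, q=1, r=0: 0
p=0, q=1, r=1: 0
p=1, q=0, r=0: 1
p=1, q=0, r=1: 0
p=1, q=1, r=0: 1
p=1, q=1, r=1: 1
Satisfying count = 4

4


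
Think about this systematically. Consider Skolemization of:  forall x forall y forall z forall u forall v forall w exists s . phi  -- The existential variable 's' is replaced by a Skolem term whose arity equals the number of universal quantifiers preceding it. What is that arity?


Quantifier prefix: forall x forall y forall z forall u forall v forall w exists s
's' is existentially quantified at position 7.
Universal variables preceding it: x, y, z, u, v, w
Skolem function arity = 6

6


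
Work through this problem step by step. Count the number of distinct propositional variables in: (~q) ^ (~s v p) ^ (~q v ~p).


Identify each variable that appears in the formula.
Variables found: p, q, s
Count = 3

3


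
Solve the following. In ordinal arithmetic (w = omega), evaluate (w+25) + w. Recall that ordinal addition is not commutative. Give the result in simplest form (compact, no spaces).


Compute (w+25) + w.
Ordinal + is associative but NOT commutative; for finite n>0, n + w = w but w + n stays w+n.
(w+25) + w = w + (25+w) = w + w = w*2 (the finite tail 25 is absorbed by the right w).
Result = w*2

w*2


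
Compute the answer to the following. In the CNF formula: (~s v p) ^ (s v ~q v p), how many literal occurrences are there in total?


Counting literals in each clause:
Clause 1: 2 literal(s)
Clause 2: 3 literal(s)
Total = 5

5


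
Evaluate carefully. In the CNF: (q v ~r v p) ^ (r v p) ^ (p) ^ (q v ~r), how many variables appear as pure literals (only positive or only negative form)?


Check each variable for pure literal status:
p: pure positive
q: pure positive
r: mixed (not pure)
Pure literal count = 2

2


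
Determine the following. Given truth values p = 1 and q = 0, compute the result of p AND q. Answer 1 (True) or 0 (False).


p = 1, q = 0
Operation: p AND q
Evaluate: 1 AND 0 = 0

0


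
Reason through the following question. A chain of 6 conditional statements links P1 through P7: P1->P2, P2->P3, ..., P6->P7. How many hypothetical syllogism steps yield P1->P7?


With 6 implications in a chain connecting 7 propositions:
P1->P2, P2->P3, ..., P6->P7
Steps needed = (number of implications) - 1 = 6 - 1 = 5

5


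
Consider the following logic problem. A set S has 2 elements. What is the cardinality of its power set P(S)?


The power set of a set with n elements has 2^n elements.
|P(S)| = 2^2 = 4

4


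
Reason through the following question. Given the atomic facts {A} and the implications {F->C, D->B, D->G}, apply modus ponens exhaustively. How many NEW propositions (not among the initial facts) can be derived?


Initial facts: {A}
Apply modus ponens to closure:
  (no implication fires)
Final known: {A}
New propositions: {(none)}
Count = 0

0


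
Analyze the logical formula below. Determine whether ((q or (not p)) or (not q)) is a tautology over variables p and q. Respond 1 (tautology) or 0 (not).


Check all 4 assignments:
p=0, q=0: 1
p=0, q=1: 1
p=1, q=0: 1
p=1, q=1: 1
Satisfying count = 4/4.
Tautology iff count = 4: yes.

1


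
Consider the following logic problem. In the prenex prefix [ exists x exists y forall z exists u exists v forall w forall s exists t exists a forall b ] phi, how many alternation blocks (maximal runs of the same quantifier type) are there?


Quantifier-type sequence: E E A E E A A E E A  (A=forall, E=exists)
Group into maximal same-type runs:
  Ex2 | Ax1 | Ex2 | Ax2 | Ex2 | Ax1
Number of blocks = 6

6


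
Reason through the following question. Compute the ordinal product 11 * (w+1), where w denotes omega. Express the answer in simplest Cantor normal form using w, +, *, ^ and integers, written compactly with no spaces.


Compute 11 * (w+1).
Ordinal * is associative and left-distributive over +, but NOT commutative; for finite n>1, n*w = w but w*n stays w*n.
By left-distributivity: 11 * (w+1) = 11*w + 11*1 = w + 11 = w+11.
Result = w+11

w+11


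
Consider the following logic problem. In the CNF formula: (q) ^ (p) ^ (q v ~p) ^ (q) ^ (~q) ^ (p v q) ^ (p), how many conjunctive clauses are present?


A CNF formula is a conjunction of clauses.
Clauses are separated by ^.
Counting the conjuncts: 7 clauses.

7


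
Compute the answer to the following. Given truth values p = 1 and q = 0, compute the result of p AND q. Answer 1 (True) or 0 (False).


p = 1, q = 0
Operation: p AND q
Evaluate: 1 AND 0 = 0

0


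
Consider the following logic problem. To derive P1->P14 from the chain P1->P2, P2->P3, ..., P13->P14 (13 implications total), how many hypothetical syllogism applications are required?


With 13 implications in a chain connecting 14 propositions:
P1->P2, P2->P3, ..., P13->P14
Steps needed = (number of implications) - 1 = 13 - 1 = 12

12


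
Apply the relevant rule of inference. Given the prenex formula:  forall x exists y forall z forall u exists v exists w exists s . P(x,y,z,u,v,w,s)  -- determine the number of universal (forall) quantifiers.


Quantifier prefix: forall x exists y forall z forall u exists v exists w exists s
Mark each quantifier type:
  U E U U E E E
Universal count = 3, Existential count = 4
Asked for universal (forall) quantifiers: 3

3


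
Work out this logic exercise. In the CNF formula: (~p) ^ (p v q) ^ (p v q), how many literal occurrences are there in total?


Counting literals in each clause:
Clause 1: 1 literal(s)
Clause 2: 2 literal(s)
Clause 3: 2 literal(s)
Total = 5

5


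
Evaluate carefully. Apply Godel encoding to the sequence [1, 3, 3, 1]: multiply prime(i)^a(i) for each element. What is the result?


Encode each element as an exponent of the corresponding prime:
  2^1 = 2
  3^3 = 27
  5^3 = 125
  7^1 = 7
Product = 2 * 27 * 125 * 7 = 47250

47250


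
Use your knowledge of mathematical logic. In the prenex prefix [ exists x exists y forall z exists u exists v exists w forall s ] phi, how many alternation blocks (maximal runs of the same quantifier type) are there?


Quantifier-type sequence: E E A E E E A  (A=forall, E=exists)
Group into maximal same-type runs:
  Ex2 | Ax1 | Ex3 | Ax1
Number of blocks = 4

4


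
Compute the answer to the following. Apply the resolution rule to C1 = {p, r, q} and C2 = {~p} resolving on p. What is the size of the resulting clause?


Remove p from C1 and ~p from C2.
C1 remainder: {r, q}
C2 remainder: {}
Union (resolvent): {q, r}
Resolvent has 2 literal(s).

2


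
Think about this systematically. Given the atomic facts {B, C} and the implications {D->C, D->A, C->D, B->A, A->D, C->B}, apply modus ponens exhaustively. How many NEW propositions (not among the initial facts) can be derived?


Initial facts: {B, C}
Apply modus ponens to closure:
  C and C->D  =>  D
  B and B->A  =>  A
Final known: {A, B, C, D}
New propositions: {A, D}
Count = 2

2


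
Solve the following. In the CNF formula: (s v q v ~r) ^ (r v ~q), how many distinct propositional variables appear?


Identify each variable that appears in the formula.
Variables found: q, r, s
Count = 3

3


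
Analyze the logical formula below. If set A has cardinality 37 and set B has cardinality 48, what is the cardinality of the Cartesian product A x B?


The Cartesian product A x B contains all ordered pairs (a, b).
|A x B| = |A| * |B| = 37 * 48 = 1776

1776


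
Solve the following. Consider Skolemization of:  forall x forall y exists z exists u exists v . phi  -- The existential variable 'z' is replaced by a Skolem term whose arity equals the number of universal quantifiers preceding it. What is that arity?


Quantifier prefix: forall x forall y exists z exists u exists v
'z' is existentially quantified at position 3.
Universal variables preceding it: x, y
Skolem function arity = 2

2


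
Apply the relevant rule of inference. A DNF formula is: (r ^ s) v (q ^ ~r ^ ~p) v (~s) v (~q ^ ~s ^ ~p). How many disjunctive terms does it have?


A DNF formula is a disjunction of terms (conjunctions).
Terms are separated by v.
Counting the disjuncts: 4 terms.

4


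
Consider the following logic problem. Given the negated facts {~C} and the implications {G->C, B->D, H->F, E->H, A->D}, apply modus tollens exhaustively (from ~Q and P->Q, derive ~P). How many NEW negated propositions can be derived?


Initial negated facts: {~C}
Apply modus tollens to closure:
  ~C and G->C  =>  ~G
Final negated: {~C, ~G}
New negations: {~G}
Count = 1

1


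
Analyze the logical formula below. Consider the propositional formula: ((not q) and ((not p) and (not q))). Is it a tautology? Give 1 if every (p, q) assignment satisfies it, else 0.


Check all 4 assignments:
p=0, q=0: 1
p=0, q=1: 0
p=1, q=0: 0
p=1, q=1: 0
Satisfying count = 1/4.
Tautology iff count = 4: no.

0


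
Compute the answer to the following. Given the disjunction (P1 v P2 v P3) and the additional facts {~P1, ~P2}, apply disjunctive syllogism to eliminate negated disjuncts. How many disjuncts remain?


Original disjuncts (3): P1, P2, P3
Negated (eliminate): ~P1, ~P2
Remaining disjuncts: P3
Count = 3 - 2 = 1

1


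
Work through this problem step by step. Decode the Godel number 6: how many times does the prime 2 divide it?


Factorize 6 by dividing by 2 repeatedly.
Division steps: 2 divides 6 exactly 1 time(s).
Exponent of 2 = 1

1


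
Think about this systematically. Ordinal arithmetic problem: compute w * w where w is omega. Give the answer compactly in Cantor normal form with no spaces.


Compute w * w.
Ordinal * is associative and left-distributive over +, but NOT commutative; for finite n>1, n*w = w but w*n stays w*n.
w * w = w^2 by definition.
Result = w^2

w^2


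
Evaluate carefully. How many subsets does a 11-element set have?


The power set of a set with n elements has 2^n elements.
|P(S)| = 2^11 = 2048

2048


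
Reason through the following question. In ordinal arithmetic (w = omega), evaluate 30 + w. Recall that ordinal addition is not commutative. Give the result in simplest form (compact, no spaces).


Compute 30 + w.
Ordinal + is associative but NOT commutative; for finite n>0, n + w = w but w + n stays w+n.
Any finite left addend is absorbed by w on the right: 30 + w = w.
Result = w

w


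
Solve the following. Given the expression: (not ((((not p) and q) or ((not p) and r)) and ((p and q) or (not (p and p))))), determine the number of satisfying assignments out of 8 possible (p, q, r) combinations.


Check all 8 assignments:
p=0, q=0, r=0: 1
p=0, q=0, r=1: 0
p=0, q=1, r=0: 0
p=0, q=1, r=1: 0
p=1, q=0, r=0: 1
p=1, q=0, r=1: 1
p=1, q=1, r=0: 1
p=1, q=1, r=1: 1
Count of True = 5

5


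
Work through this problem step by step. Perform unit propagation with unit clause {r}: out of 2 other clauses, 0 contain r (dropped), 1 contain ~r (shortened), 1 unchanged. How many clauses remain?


Satisfied (removed): 0
Shortened (remain): 1
Unchanged (remain): 1
Remaining = 1 + 1 = 2

2


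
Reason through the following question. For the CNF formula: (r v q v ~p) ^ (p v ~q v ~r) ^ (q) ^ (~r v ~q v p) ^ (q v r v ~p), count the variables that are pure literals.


Check each variable for pure literal status:
p: mixed (not pure)
q: mixed (not pure)
r: mixed (not pure)
Pure literal count = 0

0


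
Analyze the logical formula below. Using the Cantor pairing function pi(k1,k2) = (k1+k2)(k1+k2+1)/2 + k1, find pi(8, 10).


k1 + k2 = 18
(k1+k2)(k1+k2+1)/2 = 18 * 19 / 2 = 171
pi = 171 + 8 = 179

179


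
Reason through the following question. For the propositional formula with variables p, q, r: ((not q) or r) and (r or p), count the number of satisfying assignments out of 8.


Evaluate all 8 assignments for p, q, r:
p=0, q=0, r=0: 0
p=0, q=0, r=1: 1
p=0, q=1, r=0: 0
p=0, q=1, r=1: 1
p=1, q=0, r=0: 1
p=1, q=0, r=1: 1
p=1, q=1, r=0: 0
p=1, q=1, r=1: 1
Satisfying count = 5

5


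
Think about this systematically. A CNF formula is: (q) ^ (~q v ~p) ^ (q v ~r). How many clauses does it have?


A CNF formula is a conjunction of clauses.
Clauses are separated by ^.
Counting the conjuncts: 3 clauses.

3


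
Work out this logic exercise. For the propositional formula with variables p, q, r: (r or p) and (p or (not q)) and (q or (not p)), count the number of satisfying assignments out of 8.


Evaluate all 8 assignments for p, q, r:
p=0, q=0, r=0: 0
p=0, q=0, r=1: 1
p=0, q=1, r=0: 0
p=0, q=1, r=1: 0
p=1, q=0, r=0: 0
p=1, q=0, r=1: 0
p=1, q=1, r=0: 1
p=1, q=1, r=1: 1
Satisfying count = 3

3


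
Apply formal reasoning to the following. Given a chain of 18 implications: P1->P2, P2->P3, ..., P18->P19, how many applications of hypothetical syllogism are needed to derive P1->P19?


With 18 implications in a chain connecting 19 propositions:
P1->P2, P2->P3, ..., P18->P19
Steps needed = (number of implications) - 1 = 18 - 1 = 17

17


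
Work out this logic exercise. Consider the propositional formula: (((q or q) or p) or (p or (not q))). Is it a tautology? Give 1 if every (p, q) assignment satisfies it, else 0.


Check all 4 assignments:
p=0, q=0: 1
p=0, q=1: 1
p=1, q=0: 1
p=1, q=1: 1
Satisfying count = 4/4.
Tautology iff count = 4: yes.

1


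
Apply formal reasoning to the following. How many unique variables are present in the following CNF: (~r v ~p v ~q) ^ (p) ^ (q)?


Identify each variable that appears in the formula.
Variables found: p, q, r
Count = 3

3


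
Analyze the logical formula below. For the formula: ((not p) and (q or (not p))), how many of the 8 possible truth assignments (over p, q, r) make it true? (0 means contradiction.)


Check all 8 assignments:
p=0, q=0, r=0: 1
p=0, q=0, r=1: 1
p=0, q=1, r=0: 1
p=0, q=1, r=1: 1
p=1, q=0, r=0: 0
p=1, q=0, r=1: 0
p=1, q=1, r=0: 0
p=1, q=1, r=1: 0
Count of True = 4

4


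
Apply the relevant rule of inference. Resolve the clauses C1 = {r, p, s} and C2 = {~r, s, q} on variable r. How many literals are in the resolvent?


Remove r from C1 and ~r from C2.
C1 remainder: {p, s}
C2 remainder: {s, q}
Union (resolvent): {p, q, s}
Resolvent has 3 literal(s).

3


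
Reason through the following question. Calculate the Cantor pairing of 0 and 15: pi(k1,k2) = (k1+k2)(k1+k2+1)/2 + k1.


k1 + k2 = 15
(k1+k2)(k1+k2+1)/2 = 15 * 16 / 2 = 120
pi = 120 + 0 = 120

120


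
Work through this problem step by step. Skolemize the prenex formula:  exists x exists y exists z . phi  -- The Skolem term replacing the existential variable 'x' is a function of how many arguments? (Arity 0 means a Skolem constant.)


Quantifier prefix: exists x exists y exists z
'x' is existentially quantified at position 1.
No universal quantifiers precede it.
Skolem function arity = 0 (a Skolem constant)

0


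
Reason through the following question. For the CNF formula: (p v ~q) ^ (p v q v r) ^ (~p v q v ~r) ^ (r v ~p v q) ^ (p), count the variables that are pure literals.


Check each variable for pure literal status:
p: mixed (not pure)
q: mixed (not pure)
r: mixed (not pure)
Pure literal count = 0

0


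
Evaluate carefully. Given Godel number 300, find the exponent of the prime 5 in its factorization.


Factorize 300 by dividing by 5 repeatedly.
Division steps: 5 divides 300 exactly 2 time(s).
Exponent of 5 = 2

2


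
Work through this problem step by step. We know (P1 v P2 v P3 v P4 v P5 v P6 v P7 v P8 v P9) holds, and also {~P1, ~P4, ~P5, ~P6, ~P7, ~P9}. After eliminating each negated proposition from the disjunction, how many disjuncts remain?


Original disjuncts (9): P1, P2, P3, P4, P5, P6, P7, P8, P9
Negated (eliminate): ~P1, ~P4, ~P5, ~P6, ~P7, ~P9
Remaining disjuncts: P2, P3, P8
Count = 9 - 6 = 3

3


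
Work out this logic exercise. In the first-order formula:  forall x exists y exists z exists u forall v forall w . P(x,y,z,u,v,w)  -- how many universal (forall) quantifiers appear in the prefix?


Quantifier prefix: forall x exists y exists z exists u forall v forall w
Mark each quantifier type:
  U E E E U U
Universal count = 3, Existential count = 3
Asked for universal (forall) quantifiers: 3

3


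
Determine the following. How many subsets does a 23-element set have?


The power set of a set with n elements has 2^n elements.
|P(S)| = 2^23 = 8388608

8388608


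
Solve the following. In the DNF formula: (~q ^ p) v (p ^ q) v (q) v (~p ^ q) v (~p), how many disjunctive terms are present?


A DNF formula is a disjunction of terms (conjunctions).
Terms are separated by v.
Counting the disjuncts: 5 terms.

5


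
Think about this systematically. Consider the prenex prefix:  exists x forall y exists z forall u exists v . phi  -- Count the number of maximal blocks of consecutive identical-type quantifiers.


Quantifier-type sequence: E A E A E  (A=forall, E=exists)
Group into maximal same-type runs:
  Ex1 | Ax1 | Ex1 | Ax1 | Ex1
Number of blocks = 5

5


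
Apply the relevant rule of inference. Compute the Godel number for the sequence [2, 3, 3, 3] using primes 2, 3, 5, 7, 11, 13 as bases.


Encode each element as an exponent of the corresponding prime:
  2^2 = 4
  3^3 = 27
  5^3 = 125
  7^3 = 343
Product = 4 * 27 * 125 * 343 = 4630500

4630500


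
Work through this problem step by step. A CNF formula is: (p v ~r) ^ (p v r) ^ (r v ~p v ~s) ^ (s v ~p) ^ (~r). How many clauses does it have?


A CNF formula is a conjunction of clauses.
Clauses are separated by ^.
Counting the conjuncts: 5 clauses.

5


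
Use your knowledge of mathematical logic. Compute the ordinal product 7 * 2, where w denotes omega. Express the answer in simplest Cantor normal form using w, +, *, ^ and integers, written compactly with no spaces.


Compute 7 * 2.
Ordinal * is associative and left-distributive over +, but NOT commutative; for finite n>1, n*w = w but w*n stays w*n.
Both finite; ordinal * agrees with natural *: 7 * 2 = 14.
Result = 14

14


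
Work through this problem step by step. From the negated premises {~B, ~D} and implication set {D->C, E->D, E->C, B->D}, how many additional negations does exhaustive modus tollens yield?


Initial negated facts: {~B, ~D}
Apply modus tollens to closure:
  ~D and E->D  =>  ~E
Final negated: {~B, ~D, ~E}
New negations: {~E}
Count = 1

1


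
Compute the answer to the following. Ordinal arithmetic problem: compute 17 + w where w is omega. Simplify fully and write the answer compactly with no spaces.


Compute 17 + w.
Ordinal + is associative but NOT commutative; for finite n>0, n + w = w but w + n stays w+n.
Any finite left addend is absorbed by w on the right: 17 + w = w.
Result = w

w


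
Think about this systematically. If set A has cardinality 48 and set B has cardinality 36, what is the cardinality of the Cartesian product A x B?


The Cartesian product A x B contains all ordered pairs (a, b).
|A x B| = |A| * |B| = 48 * 36 = 1728

1728


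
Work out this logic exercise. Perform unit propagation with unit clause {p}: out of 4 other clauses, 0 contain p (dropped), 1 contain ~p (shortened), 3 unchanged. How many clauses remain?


Satisfied (removed): 0
Shortened (remain): 1
Unchanged (remain): 3
Remaining = 1 + 3 = 4

4


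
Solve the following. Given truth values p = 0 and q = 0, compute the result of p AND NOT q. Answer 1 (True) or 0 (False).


p = 0, q = 0
Operation: p AND NOT q
Evaluate: 0 AND NOT 0 = 0

0


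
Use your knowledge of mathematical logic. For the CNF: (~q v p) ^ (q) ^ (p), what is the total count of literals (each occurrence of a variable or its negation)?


Counting literals in each clause:
Clause 1: 2 literal(s)
Clause 2: 1 literal(s)
Clause 3: 1 literal(s)
Total = 4

4


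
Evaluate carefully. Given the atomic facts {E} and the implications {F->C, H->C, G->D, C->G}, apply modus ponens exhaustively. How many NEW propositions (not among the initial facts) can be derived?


Initial facts: {E}
Apply modus ponens to closure:
  (no implication fires)
Final known: {E}
New propositions: {(none)}
Count = 0

0


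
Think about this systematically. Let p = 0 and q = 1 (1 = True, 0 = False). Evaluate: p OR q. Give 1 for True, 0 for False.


p = 0, q = 1
Operation: p OR q
Evaluate: 0 OR 1 = 1

1


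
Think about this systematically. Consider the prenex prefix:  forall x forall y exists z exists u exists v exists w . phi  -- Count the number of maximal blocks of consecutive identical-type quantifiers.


Quantifier-type sequence: A A E E E E  (A=forall, E=exists)
Group into maximal same-type runs:
  Ax2 | Ex4
Number of blocks = 2

2


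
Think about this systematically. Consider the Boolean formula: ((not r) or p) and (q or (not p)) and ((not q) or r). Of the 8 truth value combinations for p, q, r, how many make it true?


Evaluate all 8 assignments for p, q, r:
p=0, q=0, r=0: 1
p=0, q=0, r=1: 0
p=0, q=1, r=0: 0
p=0, q=1, r=1: 0
p=1, q=0, r=0: 0
p=1, q=0, r=1: 0
p=1, q=1, r=0: 0
p=1, q=1, r=1: 1
Satisfying count = 2

2


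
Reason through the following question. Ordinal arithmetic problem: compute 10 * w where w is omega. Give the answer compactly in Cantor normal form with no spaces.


Compute 10 * w.
Ordinal * is associative and left-distributive over +, but NOT commutative; for finite n>1, n*w = w but w*n stays w*n.
For finite n>0, n * w = sup{n*k : k<w} = w. So 10 * w = w.
Result = w

w


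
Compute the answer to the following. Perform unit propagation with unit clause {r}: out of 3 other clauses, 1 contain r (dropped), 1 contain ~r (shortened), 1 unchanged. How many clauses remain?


Satisfied (removed): 1
Shortened (remain): 1
Unchanged (remain): 1
Remaining = 1 + 1 = 2

2


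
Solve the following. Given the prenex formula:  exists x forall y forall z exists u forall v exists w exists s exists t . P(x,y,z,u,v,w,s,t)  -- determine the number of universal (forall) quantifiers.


Quantifier prefix: exists x forall y forall z exists u forall v exists w exists s exists t
Mark each quantifier type:
  E U U E U E E E
Universal count = 3, Existential count = 5
Asked for universal (forall) quantifiers: 3

3


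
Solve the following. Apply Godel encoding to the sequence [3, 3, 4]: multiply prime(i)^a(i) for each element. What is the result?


Encode each element as an exponent of the corresponding prime:
  2^3 = 8
  3^3 = 27
  5^4 = 625
Product = 8 * 27 * 625 = 135000

135000


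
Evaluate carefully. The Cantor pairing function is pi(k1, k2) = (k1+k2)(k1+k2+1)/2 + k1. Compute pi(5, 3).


k1 + k2 = 8
(k1+k2)(k1+k2+1)/2 = 8 * 9 / 2 = 36
pi = 36 + 5 = 41

41


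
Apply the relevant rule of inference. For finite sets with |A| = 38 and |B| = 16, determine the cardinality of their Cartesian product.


The Cartesian product A x B contains all ordered pairs (a, b).
|A x B| = |A| * |B| = 38 * 16 = 608

608


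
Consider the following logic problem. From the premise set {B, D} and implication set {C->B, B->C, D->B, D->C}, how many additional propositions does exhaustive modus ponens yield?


Initial facts: {B, D}
Apply modus ponens to closure:
  B and B->C  =>  C
Final known: {B, C, D}
New propositions: {C}
Count = 1

1


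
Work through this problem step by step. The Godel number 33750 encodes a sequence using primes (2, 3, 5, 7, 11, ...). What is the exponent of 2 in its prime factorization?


Factorize 33750 by dividing by 2 repeatedly.
Division steps: 2 divides 33750 exactly 1 time(s).
Exponent of 2 = 1

1


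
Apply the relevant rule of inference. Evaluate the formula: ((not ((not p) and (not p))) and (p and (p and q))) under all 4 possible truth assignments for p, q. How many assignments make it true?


Check all 4 assignments:
p=0, q=0: 0
p=0, q=1: 0
p=1, q=0: 0
p=1, q=1: 1
Count of True = 1

1


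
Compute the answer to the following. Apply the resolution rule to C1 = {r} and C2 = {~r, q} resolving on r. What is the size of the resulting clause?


Remove r from C1 and ~r from C2.
C1 remainder: {}
C2 remainder: {q}
Union (resolvent): {q}
Resolvent has 1 literal(s).

1
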